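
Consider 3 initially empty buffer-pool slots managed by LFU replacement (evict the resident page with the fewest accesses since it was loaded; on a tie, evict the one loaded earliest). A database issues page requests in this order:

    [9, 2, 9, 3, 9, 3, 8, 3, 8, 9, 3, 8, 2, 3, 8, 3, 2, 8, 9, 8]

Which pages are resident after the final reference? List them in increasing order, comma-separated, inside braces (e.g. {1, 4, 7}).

{3, 8, 9}

9 → miss, frames {9}
2 → miss, frames {9,2}
9 → hit
3 → miss, frames {9,2,3}
9 → hit
3 → hit
8 → miss, evict 2, frames {9,3,8}
3 → hit
8 → hit
9 → hit
3 → hit
8 → hit
2 → miss, evict 8, frames {9,3,2}
3 → hit
8 → miss, evict 2, frames {9,3,8}
3 → hit
2 → miss, evict 8, frames {9,3,2}
8 → miss, evict 2, frames {9,3,8}
9 → hit
8 → hit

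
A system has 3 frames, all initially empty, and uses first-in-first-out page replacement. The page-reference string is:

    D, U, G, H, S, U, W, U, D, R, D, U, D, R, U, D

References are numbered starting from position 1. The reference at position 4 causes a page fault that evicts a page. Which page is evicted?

D

pos 1: D: fault, frames {D}
pos 2: U: fault, frames {D,U}
pos 3: G: fault, frames {D,U,G}
pos 4: H: fault, evict D, frames {U,G,H}
At position 4, page D is evicted.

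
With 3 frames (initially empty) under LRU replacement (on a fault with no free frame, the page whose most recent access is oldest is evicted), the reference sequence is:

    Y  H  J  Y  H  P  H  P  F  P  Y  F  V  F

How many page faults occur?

Y -> miss, frames [Y]
H -> miss, frames [Y, H]
J -> miss, frames [Y, H, J]
Y -> hit
H -> hit
P -> miss, evict J, frames [Y, H, P]
H -> hit
P -> hit
F -> miss, evict Y, frames [H, P, F]
P -> hit
Y -> miss, evict H, frames [F, P, Y]
F -> hit
V -> miss, evict P, frames [Y, F, V]
F -> hit
Page faults: 7.

7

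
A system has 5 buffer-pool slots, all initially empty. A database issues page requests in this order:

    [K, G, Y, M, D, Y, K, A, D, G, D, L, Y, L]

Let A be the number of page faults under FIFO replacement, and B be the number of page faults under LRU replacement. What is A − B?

-2

Under FIFO: F F F F F . . F . . . F . . → 7 faults.
Under LRU: F F F F F . . F . F . F F . → 9 faults.
A − B = 7 − 9 = -2.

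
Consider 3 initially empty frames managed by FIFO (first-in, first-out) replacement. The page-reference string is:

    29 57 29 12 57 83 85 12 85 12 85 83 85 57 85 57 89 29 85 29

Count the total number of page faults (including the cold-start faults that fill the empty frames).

9

29 -> miss, frames (29)
57 -> miss, frames (29 57)
29 -> hit
12 -> miss, frames (29 57 12)
57 -> hit
83 -> miss, evict 29, frames (57 12 83)
85 -> miss, evict 57, frames (12 83 85)
12 -> hit
85 -> hit
12 -> hit
85 -> hit
83 -> hit
85 -> hit
57 -> miss, evict 12, frames (83 85 57)
85 -> hit
57 -> hit
89 -> miss, evict 83, frames (85 57 89)
29 -> miss, evict 85, frames (57 89 29)
85 -> miss, evict 57, frames (89 29 85)
29 -> hit
Page faults: 9.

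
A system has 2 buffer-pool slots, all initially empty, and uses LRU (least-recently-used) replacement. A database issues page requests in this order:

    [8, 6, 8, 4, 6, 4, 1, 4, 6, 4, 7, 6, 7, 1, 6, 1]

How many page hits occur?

6

8 → fault, frames (8)
6 → fault, frames (8 6)
8 → hit
4 → fault, evict 6, frames (8 4)
6 → fault, evict 8, frames (4 6)
4 → hit
1 → fault, evict 6, frames (4 1)
4 → hit
6 → fault, evict 1, frames (4 6)
4 → hit
7 → fault, evict 6, frames (4 7)
6 → fault, evict 4, frames (7 6)
7 → hit
1 → fault, evict 6, frames (7 1)
6 → fault, evict 7, frames (1 6)
1 → hit
Hits: 6.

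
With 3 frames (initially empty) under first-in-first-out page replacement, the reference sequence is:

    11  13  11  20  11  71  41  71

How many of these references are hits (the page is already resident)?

3

11: fault, frames (11)
13: fault, frames (11 13)
11: hit
20: fault, frames (11 13 20)
11: hit
71: fault, evict 11, frames (13 20 71)
41: fault, evict 13, frames (20 71 41)
71: hit
Hits: 3.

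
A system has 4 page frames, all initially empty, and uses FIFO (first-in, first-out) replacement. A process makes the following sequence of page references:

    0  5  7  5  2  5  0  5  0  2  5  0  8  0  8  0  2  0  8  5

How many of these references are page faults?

7

0 → miss, frames (0)
5 → miss, frames (0 5)
7 → miss, frames (0 5 7)
5 → hit
2 → miss, frames (0 5 7 2)
5 → hit
0 → hit
5 → hit
0 → hit
2 → hit
5 → hit
0 → hit
8 → miss, evict 0, frames (5 7 2 8)
0 → miss, evict 5, frames (7 2 8 0)
8 → hit
0 → hit
2 → hit
0 → hit
8 → hit
5 → miss, evict 7, frames (2 8 0 5)
Page faults: 7.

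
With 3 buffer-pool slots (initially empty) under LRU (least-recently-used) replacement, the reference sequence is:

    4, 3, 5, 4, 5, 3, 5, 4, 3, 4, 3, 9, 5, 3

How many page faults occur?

5

4: miss, frames {4}
3: miss, frames {4,3}
5: miss, frames {4,3,5}
4: hit
5: hit
3: hit
5: hit
4: hit
3: hit
4: hit
3: hit
9: miss, evict 5, frames {4,3,9}
5: miss, evict 4, frames {3,9,5}
3: hit
Page faults: 5.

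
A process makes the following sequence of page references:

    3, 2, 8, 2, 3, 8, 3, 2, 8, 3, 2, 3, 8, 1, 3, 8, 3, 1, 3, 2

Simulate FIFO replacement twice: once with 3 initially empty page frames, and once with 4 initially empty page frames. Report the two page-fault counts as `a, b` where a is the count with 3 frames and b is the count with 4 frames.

3 frames: F F F . . . . . . . . . . F F . . . . F → 6 faults.
4 frames: F F F . . . . . . . . . . F . . . . . . → 4 faults.
4 < 6: adding a frame reduced faults, as is typical.

6, 4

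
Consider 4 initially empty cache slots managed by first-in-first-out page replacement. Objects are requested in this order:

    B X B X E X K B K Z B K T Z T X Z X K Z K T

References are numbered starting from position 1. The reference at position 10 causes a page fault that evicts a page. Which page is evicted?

pos 1: B -> miss, frames {B}
pos 2: X -> miss, frames {B,X}
pos 3: B -> hit
pos 4: X -> hit
pos 5: E -> miss, frames {B,X,E}
pos 6: X -> hit
pos 7: K -> miss, frames {B,X,E,K}
pos 8: B -> hit
pos 9: K -> hit
pos 10: Z -> miss, evict B, frames {X,E,K,Z}
At position 10, page B is evicted.

B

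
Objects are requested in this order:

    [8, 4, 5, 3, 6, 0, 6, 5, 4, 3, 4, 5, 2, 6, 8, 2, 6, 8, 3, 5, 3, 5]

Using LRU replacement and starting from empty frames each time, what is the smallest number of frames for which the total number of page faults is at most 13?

4

f=1: 22 faults
f=2: 18 faults
f=3: 14 faults
f=4: 13 faults
f=5: 9 faults
f=6: 8 faults
f=7: 7 faults
Smallest f with faults ≤ 13 is 4.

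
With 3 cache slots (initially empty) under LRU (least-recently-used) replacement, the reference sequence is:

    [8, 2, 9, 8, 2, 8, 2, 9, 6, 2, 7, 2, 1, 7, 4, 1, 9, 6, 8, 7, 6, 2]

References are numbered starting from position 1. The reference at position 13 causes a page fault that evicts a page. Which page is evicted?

pos 1: 8 → miss, frames (8)
pos 2: 2 → miss, frames (8 2)
pos 3: 9 → miss, frames (8 2 9)
pos 4: 8 → hit
pos 5: 2 → hit
pos 6: 8 → hit
pos 7: 2 → hit
pos 8: 9 → hit
pos 9: 6 → miss, evict 8, frames (2 9 6)
pos 10: 2 → hit
pos 11: 7 → miss, evict 9, frames (6 2 7)
pos 12: 2 → hit
pos 13: 1 → miss, evict 6, frames (7 2 1)
At position 13, page 6 is evicted.

6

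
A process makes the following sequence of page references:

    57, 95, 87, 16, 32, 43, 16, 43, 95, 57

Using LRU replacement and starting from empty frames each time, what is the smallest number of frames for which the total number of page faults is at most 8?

3

f=1: 10 faults
f=2: 9 faults
f=3: 8 faults
f=4: 8 faults
f=5: 7 faults
f=6: 6 faults
Smallest f with faults ≤ 8 is 3.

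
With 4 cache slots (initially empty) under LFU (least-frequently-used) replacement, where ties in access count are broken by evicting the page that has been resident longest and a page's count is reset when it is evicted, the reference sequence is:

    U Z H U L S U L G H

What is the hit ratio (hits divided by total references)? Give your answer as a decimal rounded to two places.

0.30

U → fault, frames {U}
Z → fault, frames {U,Z}
H → fault, frames {U,Z,H}
U → hit
L → fault, frames {U,Z,H,L}
S → fault, evict Z, frames {U,H,L,S}
U → hit
L → hit
G → fault, evict H, frames {U,L,S,G}
H → fault, evict S, frames {U,L,G,H}
Hits: 3 of 10 references → 3/10 = 0.3000.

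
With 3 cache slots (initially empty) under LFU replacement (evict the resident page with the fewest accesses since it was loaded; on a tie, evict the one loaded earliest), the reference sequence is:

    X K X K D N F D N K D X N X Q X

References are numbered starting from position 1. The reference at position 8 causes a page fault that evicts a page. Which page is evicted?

F

pos 1: X: miss, frames (X)
pos 2: K: miss, frames (X K)
pos 3: X: hit
pos 4: K: hit
pos 5: D: miss, frames (X K D)
pos 6: N: miss, evict D, frames (X K N)
pos 7: F: miss, evict N, frames (X K F)
pos 8: D: miss, evict F, frames (X K D)
At position 8, page F is evicted.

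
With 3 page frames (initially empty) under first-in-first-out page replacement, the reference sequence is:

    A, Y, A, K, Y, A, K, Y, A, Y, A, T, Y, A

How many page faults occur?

A: fault, frames [A]
Y: fault, frames [A, Y]
A: hit
K: fault, frames [A, Y, K]
Y: hit
A: hit
K: hit
Y: hit
A: hit
Y: hit
A: hit
T: fault, evict A, frames [Y, K, T]
Y: hit
A: fault, evict Y, frames [K, T, A]
Page faults: 5.

5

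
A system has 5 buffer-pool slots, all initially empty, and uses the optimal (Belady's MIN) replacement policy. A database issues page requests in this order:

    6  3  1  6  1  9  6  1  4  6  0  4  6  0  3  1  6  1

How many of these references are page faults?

6

6 -> fault, frames {6}
3 -> fault, frames {6,3}
1 -> fault, frames {6,3,1}
6 -> hit
1 -> hit
9 -> fault, frames {6,3,1,9}
6 -> hit
1 -> hit
4 -> fault, frames {6,3,1,9,4}
6 -> hit
0 -> fault, evict 9, frames {6,3,1,4,0}
4 -> hit
6 -> hit
0 -> hit
3 -> hit
1 -> hit
6 -> hit
1 -> hit
Page faults: 6.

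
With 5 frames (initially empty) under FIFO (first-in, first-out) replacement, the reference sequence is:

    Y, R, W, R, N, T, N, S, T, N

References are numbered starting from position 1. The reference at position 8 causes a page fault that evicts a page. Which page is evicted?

Y

pos 1: Y: miss, frames [Y]
pos 2: R: miss, frames [Y, R]
pos 3: W: miss, frames [Y, R, W]
pos 4: R: hit
pos 5: N: miss, frames [Y, R, W, N]
pos 6: T: miss, frames [Y, R, W, N, T]
pos 7: N: hit
pos 8: S: miss, evict Y, frames [R, W, N, T, S]
At position 8, page Y is evicted.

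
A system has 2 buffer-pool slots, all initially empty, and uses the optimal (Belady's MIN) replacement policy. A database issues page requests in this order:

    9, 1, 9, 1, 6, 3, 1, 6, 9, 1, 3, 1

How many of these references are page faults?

9: miss, frames (9)
1: miss, frames (9 1)
9: hit
1: hit
6: miss, evict 9, frames (1 6)
3: miss, evict 6, frames (1 3)
1: hit
6: miss, evict 3, frames (1 6)
9: miss, evict 6, frames (1 9)
1: hit
3: miss, evict 9, frames (1 3)
1: hit
Page faults: 7.

7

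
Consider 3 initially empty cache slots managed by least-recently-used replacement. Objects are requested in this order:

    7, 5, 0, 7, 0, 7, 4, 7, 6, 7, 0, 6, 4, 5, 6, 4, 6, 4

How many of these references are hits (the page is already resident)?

7 → fault, frames [7]
5 → fault, frames [7, 5]
0 → fault, frames [7, 5, 0]
7 → hit
0 → hit
7 → hit
4 → fault, evict 5, frames [0, 7, 4]
7 → hit
6 → fault, evict 0, frames [4, 7, 6]
7 → hit
0 → fault, evict 4, frames [6, 7, 0]
6 → hit
4 → fault, evict 7, frames [0, 6, 4]
5 → fault, evict 0, frames [6, 4, 5]
6 → hit
4 → hit
6 → hit
4 → hit
Hits: 10.

10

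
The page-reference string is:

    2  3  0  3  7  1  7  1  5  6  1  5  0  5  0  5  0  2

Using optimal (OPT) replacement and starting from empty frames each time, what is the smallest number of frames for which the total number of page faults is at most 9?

f=1: 18 faults
f=2: 10 faults
f=3: 9 faults
f=4: 8 faults
f=5: 7 faults
f=6: 7 faults
f=7: 7 faults
Smallest f with faults ≤ 9 is 3.

3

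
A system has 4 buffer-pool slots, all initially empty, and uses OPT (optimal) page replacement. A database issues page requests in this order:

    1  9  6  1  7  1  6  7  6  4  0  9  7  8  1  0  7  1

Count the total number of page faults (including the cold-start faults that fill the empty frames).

1 -> fault, frames [1]
9 -> fault, frames [1, 9]
6 -> fault, frames [1, 9, 6]
1 -> hit
7 -> fault, frames [1, 9, 6, 7]
1 -> hit
6 -> hit
7 -> hit
6 -> hit
4 -> fault, evict 6, frames [1, 9, 7, 4]
0 -> fault, evict 4, frames [1, 9, 7, 0]
9 -> hit
7 -> hit
8 -> fault, evict 9, frames [1, 7, 0, 8]
1 -> hit
0 -> hit
7 -> hit
1 -> hit
Page faults: 7.

7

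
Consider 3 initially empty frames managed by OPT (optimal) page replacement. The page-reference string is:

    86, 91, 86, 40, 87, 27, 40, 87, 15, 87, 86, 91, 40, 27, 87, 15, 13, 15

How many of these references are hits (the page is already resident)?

7

86 -> miss, frames (86)
91 -> miss, frames (86 91)
86 -> hit
40 -> miss, frames (86 91 40)
87 -> miss, evict 91, frames (86 40 87)
27 -> miss, evict 86, frames (40 87 27)
40 -> hit
87 -> hit
15 -> miss, evict 27, frames (40 87 15)
87 -> hit
86 -> miss, evict 15, frames (40 87 86)
91 -> miss, evict 86, frames (40 87 91)
40 -> hit
27 -> miss, evict 91, frames (40 87 27)
87 -> hit
15 -> miss, evict 27, frames (40 87 15)
13 -> miss, evict 87, frames (40 15 13)
15 -> hit
Hits: 7.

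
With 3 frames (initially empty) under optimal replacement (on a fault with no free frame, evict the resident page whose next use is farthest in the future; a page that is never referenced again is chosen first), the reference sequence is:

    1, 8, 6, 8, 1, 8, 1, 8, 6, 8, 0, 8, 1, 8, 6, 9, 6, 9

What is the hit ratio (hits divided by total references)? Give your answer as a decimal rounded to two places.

0.67

1 -> miss, frames {1}
8 -> miss, frames {1,8}
6 -> miss, frames {1,8,6}
8 -> hit
1 -> hit
8 -> hit
1 -> hit
8 -> hit
6 -> hit
8 -> hit
0 -> miss, evict 6, frames {1,8,0}
8 -> hit
1 -> hit
8 -> hit
6 -> miss, evict 0, frames {1,8,6}
9 -> miss, evict 8, frames {1,6,9}
6 -> hit
9 -> hit
Hits: 12 of 18 references → 12/18 = 0.6667.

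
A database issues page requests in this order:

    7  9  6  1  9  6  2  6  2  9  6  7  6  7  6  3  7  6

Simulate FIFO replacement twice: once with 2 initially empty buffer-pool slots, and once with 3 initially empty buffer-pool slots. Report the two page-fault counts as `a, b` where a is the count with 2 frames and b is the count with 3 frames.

2 frames: F F F F F F F . . F F F . . . F . F → 12 faults.
3 frames: F F F F . . F . . F F F . . . F . . → 9 faults.
9 < 12: adding a frame reduced faults, as is typical.

12, 9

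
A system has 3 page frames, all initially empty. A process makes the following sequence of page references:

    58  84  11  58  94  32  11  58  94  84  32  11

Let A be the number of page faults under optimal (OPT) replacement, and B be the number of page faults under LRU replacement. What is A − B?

-4

Under OPT: F F F . F F . . F F . . → 7 faults.
Under LRU: F F F . F F F F F F F F → 11 faults.
A − B = 7 − 11 = -4.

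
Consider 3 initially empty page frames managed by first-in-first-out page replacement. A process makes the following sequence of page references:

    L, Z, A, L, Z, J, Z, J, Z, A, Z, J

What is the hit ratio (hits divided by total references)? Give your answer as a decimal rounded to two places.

L → miss, frames (L)
Z → miss, frames (L Z)
A → miss, frames (L Z A)
L → hit
Z → hit
J → miss, evict L, frames (Z A J)
Z → hit
J → hit
Z → hit
A → hit
Z → hit
J → hit
Hits: 8 of 12 references → 8/12 = 0.6667.

0.67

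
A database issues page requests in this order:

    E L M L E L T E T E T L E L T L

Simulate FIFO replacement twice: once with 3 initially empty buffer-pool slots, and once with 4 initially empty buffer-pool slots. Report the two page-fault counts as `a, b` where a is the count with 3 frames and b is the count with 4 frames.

3 frames: F F F . . . F F . . . F . . . . → 6 faults.
4 frames: F F F . . . F . . . . . . . . . → 4 faults.
4 < 6: adding a frame reduced faults, as is typical.

6, 4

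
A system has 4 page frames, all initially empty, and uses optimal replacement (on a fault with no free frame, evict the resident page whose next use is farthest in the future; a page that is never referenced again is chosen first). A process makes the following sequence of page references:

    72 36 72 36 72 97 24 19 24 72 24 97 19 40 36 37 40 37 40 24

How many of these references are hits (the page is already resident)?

12

72 -> fault, frames {72}
36 -> fault, frames {72,36}
72 -> hit
36 -> hit
72 -> hit
97 -> fault, frames {72,36,97}
24 -> fault, frames {72,36,97,24}
19 -> fault, evict 36, frames {72,97,24,19}
24 -> hit
72 -> hit
24 -> hit
97 -> hit
19 -> hit
40 -> fault, evict 19, frames {72,97,24,40}
36 -> fault, evict 97, frames {72,24,40,36}
37 -> fault, evict 36, frames {72,24,40,37}
40 -> hit
37 -> hit
40 -> hit
24 -> hit
Hits: 12.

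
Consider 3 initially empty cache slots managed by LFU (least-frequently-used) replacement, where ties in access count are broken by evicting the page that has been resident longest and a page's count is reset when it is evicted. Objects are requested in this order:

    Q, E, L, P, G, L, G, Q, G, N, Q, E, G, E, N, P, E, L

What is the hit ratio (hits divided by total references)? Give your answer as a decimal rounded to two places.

0.33

Q → fault, frames [Q]
E → fault, frames [Q, E]
L → fault, frames [Q, E, L]
P → fault, evict Q, frames [E, L, P]
G → fault, evict E, frames [L, P, G]
L → hit
G → hit
Q → fault, evict P, frames [L, G, Q]
G → hit
N → fault, evict Q, frames [L, G, N]
Q → fault, evict N, frames [L, G, Q]
E → fault, evict Q, frames [L, G, E]
G → hit
E → hit
N → fault, evict L, frames [G, E, N]
P → fault, evict N, frames [G, E, P]
E → hit
L → fault, evict P, frames [G, E, L]
Hits: 6 of 18 references → 6/18 = 0.3333.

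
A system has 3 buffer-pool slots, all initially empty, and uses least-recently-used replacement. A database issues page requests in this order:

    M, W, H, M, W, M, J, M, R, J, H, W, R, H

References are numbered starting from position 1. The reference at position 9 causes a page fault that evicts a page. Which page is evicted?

W

pos 1: M -> fault, frames [M]
pos 2: W -> fault, frames [M, W]
pos 3: H -> fault, frames [M, W, H]
pos 4: M -> hit
pos 5: W -> hit
pos 6: M -> hit
pos 7: J -> fault, evict H, frames [W, M, J]
pos 8: M -> hit
pos 9: R -> fault, evict W, frames [J, M, R]
At position 9, page W is evicted.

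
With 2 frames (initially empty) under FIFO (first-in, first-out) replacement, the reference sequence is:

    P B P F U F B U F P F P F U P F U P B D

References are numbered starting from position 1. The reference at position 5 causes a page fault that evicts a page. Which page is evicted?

pos 1: P → fault, frames {P}
pos 2: B → fault, frames {P,B}
pos 3: P → hit
pos 4: F → fault, evict P, frames {B,F}
pos 5: U → fault, evict B, frames {F,U}
At position 5, page B is evicted.

B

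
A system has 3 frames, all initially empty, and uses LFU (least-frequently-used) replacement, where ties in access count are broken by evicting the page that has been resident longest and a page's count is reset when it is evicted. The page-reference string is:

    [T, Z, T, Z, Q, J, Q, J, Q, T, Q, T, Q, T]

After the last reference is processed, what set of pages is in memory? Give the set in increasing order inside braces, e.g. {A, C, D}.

{Q, T, Z}

T → fault, frames [T]
Z → fault, frames [T, Z]
T → hit
Z → hit
Q → fault, frames [T, Z, Q]
J → fault, evict Q, frames [T, Z, J]
Q → fault, evict J, frames [T, Z, Q]
J → fault, evict Q, frames [T, Z, J]
Q → fault, evict J, frames [T, Z, Q]
T → hit
Q → hit
T → hit
Q → hit
T → hit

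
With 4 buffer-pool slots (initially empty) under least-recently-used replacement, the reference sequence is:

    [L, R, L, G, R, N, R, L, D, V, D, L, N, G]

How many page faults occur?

L -> fault, frames [L]
R -> fault, frames [L, R]
L -> hit
G -> fault, frames [R, L, G]
R -> hit
N -> fault, frames [L, G, R, N]
R -> hit
L -> hit
D -> fault, evict G, frames [N, R, L, D]
V -> fault, evict N, frames [R, L, D, V]
D -> hit
L -> hit
N -> fault, evict R, frames [V, D, L, N]
G -> fault, evict V, frames [D, L, N, G]
Page faults: 8.

8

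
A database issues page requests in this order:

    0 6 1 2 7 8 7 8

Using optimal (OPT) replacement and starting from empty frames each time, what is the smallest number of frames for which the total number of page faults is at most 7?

2

f=1: 8 faults
f=2: 6 faults
f=3: 6 faults
f=4: 6 faults
f=5: 6 faults
f=6: 6 faults
Smallest f with faults ≤ 7 is 2.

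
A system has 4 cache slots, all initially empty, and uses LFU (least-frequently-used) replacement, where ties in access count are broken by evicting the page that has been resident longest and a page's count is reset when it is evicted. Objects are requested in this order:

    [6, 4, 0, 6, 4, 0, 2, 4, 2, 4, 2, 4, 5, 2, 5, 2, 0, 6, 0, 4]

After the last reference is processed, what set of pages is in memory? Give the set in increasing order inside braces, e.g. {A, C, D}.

6 → miss, frames (6)
4 → miss, frames (6 4)
0 → miss, frames (6 4 0)
6 → hit
4 → hit
0 → hit
2 → miss, frames (6 4 0 2)
4 → hit
2 → hit
4 → hit
2 → hit
4 → hit
5 → miss, evict 6, frames (4 0 2 5)
2 → hit
5 → hit
2 → hit
0 → hit
6 → miss, evict 5, frames (4 0 2 6)
0 → hit
4 → hit

{0, 2, 4, 6}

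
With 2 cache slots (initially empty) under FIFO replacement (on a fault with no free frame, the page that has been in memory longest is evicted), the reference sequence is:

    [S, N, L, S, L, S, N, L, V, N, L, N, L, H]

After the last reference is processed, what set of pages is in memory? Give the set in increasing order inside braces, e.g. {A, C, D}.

S -> fault, frames (S)
N -> fault, frames (S N)
L -> fault, evict S, frames (N L)
S -> fault, evict N, frames (L S)
L -> hit
S -> hit
N -> fault, evict L, frames (S N)
L -> fault, evict S, frames (N L)
V -> fault, evict N, frames (L V)
N -> fault, evict L, frames (V N)
L -> fault, evict V, frames (N L)
N -> hit
L -> hit
H -> fault, evict N, frames (L H)

{H, L}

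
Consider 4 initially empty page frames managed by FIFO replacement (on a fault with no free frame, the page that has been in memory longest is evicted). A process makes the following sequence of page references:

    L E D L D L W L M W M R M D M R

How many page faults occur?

L: miss, frames [L]
E: miss, frames [L, E]
D: miss, frames [L, E, D]
L: hit
D: hit
L: hit
W: miss, frames [L, E, D, W]
L: hit
M: miss, evict L, frames [E, D, W, M]
W: hit
M: hit
R: miss, evict E, frames [D, W, M, R]
M: hit
D: hit
M: hit
R: hit
Page faults: 6.

6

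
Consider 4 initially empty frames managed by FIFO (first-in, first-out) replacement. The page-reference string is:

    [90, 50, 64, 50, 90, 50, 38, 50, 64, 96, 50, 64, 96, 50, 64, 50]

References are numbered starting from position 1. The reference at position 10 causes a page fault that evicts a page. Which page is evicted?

pos 1: 90 → miss, frames [90]
pos 2: 50 → miss, frames [90, 50]
pos 3: 64 → miss, frames [90, 50, 64]
pos 4: 50 → hit
pos 5: 90 → hit
pos 6: 50 → hit
pos 7: 38 → miss, frames [90, 50, 64, 38]
pos 8: 50 → hit
pos 9: 64 → hit
pos 10: 96 → miss, evict 90, frames [50, 64, 38, 96]
At position 10, page 90 is evicted.

90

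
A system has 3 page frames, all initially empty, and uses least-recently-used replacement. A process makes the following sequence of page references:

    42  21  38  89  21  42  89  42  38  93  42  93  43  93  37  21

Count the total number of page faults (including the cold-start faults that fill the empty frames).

10

42 -> fault, frames (42)
21 -> fault, frames (42 21)
38 -> fault, frames (42 21 38)
89 -> fault, evict 42, frames (21 38 89)
21 -> hit
42 -> fault, evict 38, frames (89 21 42)
89 -> hit
42 -> hit
38 -> fault, evict 21, frames (89 42 38)
93 -> fault, evict 89, frames (42 38 93)
42 -> hit
93 -> hit
43 -> fault, evict 38, frames (42 93 43)
93 -> hit
37 -> fault, evict 42, frames (43 93 37)
21 -> fault, evict 43, frames (93 37 21)
Page faults: 10.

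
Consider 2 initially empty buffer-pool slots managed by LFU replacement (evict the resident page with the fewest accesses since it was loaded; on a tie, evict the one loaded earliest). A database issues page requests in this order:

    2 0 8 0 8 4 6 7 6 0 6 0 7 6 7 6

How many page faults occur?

14

2 -> fault, frames (2)
0 -> fault, frames (2 0)
8 -> fault, evict 2, frames (0 8)
0 -> hit
8 -> hit
4 -> fault, evict 0, frames (8 4)
6 -> fault, evict 4, frames (8 6)
7 -> fault, evict 6, frames (8 7)
6 -> fault, evict 7, frames (8 6)
0 -> fault, evict 6, frames (8 0)
6 -> fault, evict 0, frames (8 6)
0 -> fault, evict 6, frames (8 0)
7 -> fault, evict 0, frames (8 7)
6 -> fault, evict 7, frames (8 6)
7 -> fault, evict 6, frames (8 7)
6 -> fault, evict 7, frames (8 6)
Page faults: 14.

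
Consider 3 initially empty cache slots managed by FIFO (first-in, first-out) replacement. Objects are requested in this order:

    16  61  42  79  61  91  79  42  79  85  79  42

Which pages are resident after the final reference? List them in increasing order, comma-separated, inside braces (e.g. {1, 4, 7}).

{42, 85, 91}

16 → miss, frames [16]
61 → miss, frames [16, 61]
42 → miss, frames [16, 61, 42]
79 → miss, evict 16, frames [61, 42, 79]
61 → hit
91 → miss, evict 61, frames [42, 79, 91]
79 → hit
42 → hit
79 → hit
85 → miss, evict 42, frames [79, 91, 85]
79 → hit
42 → miss, evict 79, frames [91, 85, 42]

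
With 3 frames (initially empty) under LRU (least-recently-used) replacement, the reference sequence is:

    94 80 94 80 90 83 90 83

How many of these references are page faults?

94: fault, frames (94)
80: fault, frames (94 80)
94: hit
80: hit
90: fault, frames (94 80 90)
83: fault, evict 94, frames (80 90 83)
90: hit
83: hit
Page faults: 4.

4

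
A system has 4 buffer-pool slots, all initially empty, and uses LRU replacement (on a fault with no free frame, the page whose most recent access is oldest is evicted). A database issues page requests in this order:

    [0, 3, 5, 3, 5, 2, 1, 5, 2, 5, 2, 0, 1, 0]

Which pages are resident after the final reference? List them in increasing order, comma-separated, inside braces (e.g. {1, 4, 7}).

0: miss, frames [0]
3: miss, frames [0, 3]
5: miss, frames [0, 3, 5]
3: hit
5: hit
2: miss, frames [0, 3, 5, 2]
1: miss, evict 0, frames [3, 5, 2, 1]
5: hit
2: hit
5: hit
2: hit
0: miss, evict 3, frames [1, 5, 2, 0]
1: hit
0: hit

{0, 1, 2, 5}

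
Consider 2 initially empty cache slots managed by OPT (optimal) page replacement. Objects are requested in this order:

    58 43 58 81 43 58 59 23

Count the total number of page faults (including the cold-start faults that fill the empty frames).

58 → miss, frames {58}
43 → miss, frames {58,43}
58 → hit
81 → miss, evict 58, frames {43,81}
43 → hit
58 → miss, evict 81, frames {43,58}
59 → miss, evict 58, frames {43,59}
23 → miss, evict 59, frames {43,23}
Page faults: 6.

6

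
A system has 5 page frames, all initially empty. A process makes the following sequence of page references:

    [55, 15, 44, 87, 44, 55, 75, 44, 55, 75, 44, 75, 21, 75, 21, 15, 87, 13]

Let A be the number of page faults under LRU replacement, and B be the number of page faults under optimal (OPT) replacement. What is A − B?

Under LRU: F F F F . . F . . . . . F . . F F F → 9 faults.
Under OPT: F F F F . . F . . . . . F . . . . F → 7 faults.
A − B = 9 − 7 = 2.

2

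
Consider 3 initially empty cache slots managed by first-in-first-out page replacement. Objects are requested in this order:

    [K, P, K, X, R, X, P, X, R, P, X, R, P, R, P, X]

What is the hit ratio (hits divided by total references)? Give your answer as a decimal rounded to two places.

0.75

K -> fault, frames [K]
P -> fault, frames [K, P]
K -> hit
X -> fault, frames [K, P, X]
R -> fault, evict K, frames [P, X, R]
X -> hit
P -> hit
X -> hit
R -> hit
P -> hit
X -> hit
R -> hit
P -> hit
R -> hit
P -> hit
X -> hit
Hits: 12 of 16 references → 12/16 = 0.7500.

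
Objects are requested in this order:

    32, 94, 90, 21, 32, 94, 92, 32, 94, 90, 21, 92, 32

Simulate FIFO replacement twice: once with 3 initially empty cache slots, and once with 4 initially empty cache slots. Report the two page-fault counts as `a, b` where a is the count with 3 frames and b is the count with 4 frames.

3 frames: F F F F F F F . . F F . F → 10 faults.
4 frames: F F F F . . F F F F F F F → 11 faults.
11 > 10: adding a frame increased faults — Belady's anomaly.

10, 11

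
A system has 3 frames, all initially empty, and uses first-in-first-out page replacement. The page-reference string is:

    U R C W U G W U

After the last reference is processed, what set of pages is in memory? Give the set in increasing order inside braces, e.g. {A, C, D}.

U → fault, frames (U)
R → fault, frames (U R)
C → fault, frames (U R C)
W → fault, evict U, frames (R C W)
U → fault, evict R, frames (C W U)
G → fault, evict C, frames (W U G)
W → hit
U → hit

{G, U, W}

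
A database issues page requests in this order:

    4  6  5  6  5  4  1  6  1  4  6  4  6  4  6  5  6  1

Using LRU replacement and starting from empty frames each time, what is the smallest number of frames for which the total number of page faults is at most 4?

f=1: 18 faults
f=2: 10 faults
f=3: 7 faults
f=4: 4 faults
Smallest f with faults ≤ 4 is 4.

4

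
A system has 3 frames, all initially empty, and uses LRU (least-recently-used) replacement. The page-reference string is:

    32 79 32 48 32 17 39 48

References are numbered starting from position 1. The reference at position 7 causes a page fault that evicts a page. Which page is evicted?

pos 1: 32 -> fault, frames (32)
pos 2: 79 -> fault, frames (32 79)
pos 3: 32 -> hit
pos 4: 48 -> fault, frames (79 32 48)
pos 5: 32 -> hit
pos 6: 17 -> fault, evict 79, frames (48 32 17)
pos 7: 39 -> fault, evict 48, frames (32 17 39)
At position 7, page 48 is evicted.

48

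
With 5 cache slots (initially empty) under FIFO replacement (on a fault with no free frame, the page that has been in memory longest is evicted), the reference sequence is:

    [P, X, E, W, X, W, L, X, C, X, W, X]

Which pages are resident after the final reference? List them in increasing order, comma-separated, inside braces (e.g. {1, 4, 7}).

{C, E, L, W, X}

P → miss, frames {P}
X → miss, frames {P,X}
E → miss, frames {P,X,E}
W → miss, frames {P,X,E,W}
X → hit
W → hit
L → miss, frames {P,X,E,W,L}
X → hit
C → miss, evict P, frames {X,E,W,L,C}
X → hit
W → hit
X → hit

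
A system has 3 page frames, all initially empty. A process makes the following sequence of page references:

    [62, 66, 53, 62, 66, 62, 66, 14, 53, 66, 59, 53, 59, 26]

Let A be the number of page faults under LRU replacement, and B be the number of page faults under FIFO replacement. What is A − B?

Under LRU: F F F . . . . F F . F . . F → 7 faults.
Under FIFO: F F F . . . . F . . F . . F → 6 faults.
A − B = 7 − 6 = 1.

1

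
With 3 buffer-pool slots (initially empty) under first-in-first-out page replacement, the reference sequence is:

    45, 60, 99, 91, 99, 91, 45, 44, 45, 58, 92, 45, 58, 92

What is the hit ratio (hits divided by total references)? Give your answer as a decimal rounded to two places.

45 → miss, frames {45}
60 → miss, frames {45,60}
99 → miss, frames {45,60,99}
91 → miss, evict 45, frames {60,99,91}
99 → hit
91 → hit
45 → miss, evict 60, frames {99,91,45}
44 → miss, evict 99, frames {91,45,44}
45 → hit
58 → miss, evict 91, frames {45,44,58}
92 → miss, evict 45, frames {44,58,92}
45 → miss, evict 44, frames {58,92,45}
58 → hit
92 → hit
Hits: 5 of 14 references → 5/14 = 0.3571.

0.36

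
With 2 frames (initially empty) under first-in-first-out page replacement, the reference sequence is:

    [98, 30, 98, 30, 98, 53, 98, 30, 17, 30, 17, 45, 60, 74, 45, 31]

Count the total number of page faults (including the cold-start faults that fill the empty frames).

11

98 -> miss, frames {98}
30 -> miss, frames {98,30}
98 -> hit
30 -> hit
98 -> hit
53 -> miss, evict 98, frames {30,53}
98 -> miss, evict 30, frames {53,98}
30 -> miss, evict 53, frames {98,30}
17 -> miss, evict 98, frames {30,17}
30 -> hit
17 -> hit
45 -> miss, evict 30, frames {17,45}
60 -> miss, evict 17, frames {45,60}
74 -> miss, evict 45, frames {60,74}
45 -> miss, evict 60, frames {74,45}
31 -> miss, evict 74, frames {45,31}
Page faults: 11.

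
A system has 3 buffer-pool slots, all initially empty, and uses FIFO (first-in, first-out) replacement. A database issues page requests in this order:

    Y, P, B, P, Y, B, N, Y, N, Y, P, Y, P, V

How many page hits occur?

7

Y → miss, frames [Y]
P → miss, frames [Y, P]
B → miss, frames [Y, P, B]
P → hit
Y → hit
B → hit
N → miss, evict Y, frames [P, B, N]
Y → miss, evict P, frames [B, N, Y]
N → hit
Y → hit
P → miss, evict B, frames [N, Y, P]
Y → hit
P → hit
V → miss, evict N, frames [Y, P, V]
Hits: 7.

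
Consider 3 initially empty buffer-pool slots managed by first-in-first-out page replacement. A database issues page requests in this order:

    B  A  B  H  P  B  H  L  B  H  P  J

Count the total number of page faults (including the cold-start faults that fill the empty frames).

9

B -> miss, frames {B}
A -> miss, frames {B,A}
B -> hit
H -> miss, frames {B,A,H}
P -> miss, evict B, frames {A,H,P}
B -> miss, evict A, frames {H,P,B}
H -> hit
L -> miss, evict H, frames {P,B,L}
B -> hit
H -> miss, evict P, frames {B,L,H}
P -> miss, evict B, frames {L,H,P}
J -> miss, evict L, frames {H,P,J}
Page faults: 9.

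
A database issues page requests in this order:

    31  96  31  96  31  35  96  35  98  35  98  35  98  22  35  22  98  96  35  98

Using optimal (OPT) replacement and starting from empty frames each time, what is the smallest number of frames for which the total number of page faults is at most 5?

f=1: 20 faults
f=2: 8 faults
f=3: 6 faults
f=4: 5 faults
f=5: 5 faults
Smallest f with faults ≤ 5 is 4.

4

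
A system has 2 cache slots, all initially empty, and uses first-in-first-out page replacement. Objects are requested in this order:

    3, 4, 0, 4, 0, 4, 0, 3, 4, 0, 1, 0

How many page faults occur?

3: fault, frames {3}
4: fault, frames {3,4}
0: fault, evict 3, frames {4,0}
4: hit
0: hit
4: hit
0: hit
3: fault, evict 4, frames {0,3}
4: fault, evict 0, frames {3,4}
0: fault, evict 3, frames {4,0}
1: fault, evict 4, frames {0,1}
0: hit
Page faults: 7.

7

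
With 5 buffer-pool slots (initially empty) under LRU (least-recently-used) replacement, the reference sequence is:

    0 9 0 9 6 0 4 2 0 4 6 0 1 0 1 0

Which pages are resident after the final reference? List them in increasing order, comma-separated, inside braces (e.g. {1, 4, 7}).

0: miss, frames {0}
9: miss, frames {0,9}
0: hit
9: hit
6: miss, frames {0,9,6}
0: hit
4: miss, frames {9,6,0,4}
2: miss, frames {9,6,0,4,2}
0: hit
4: hit
6: hit
0: hit
1: miss, evict 9, frames {2,4,6,0,1}
0: hit
1: hit
0: hit

{0, 1, 2, 4, 6}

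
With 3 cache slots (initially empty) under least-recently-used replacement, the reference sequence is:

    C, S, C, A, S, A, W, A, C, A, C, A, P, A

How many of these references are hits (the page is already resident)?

C → fault, frames {C}
S → fault, frames {C,S}
C → hit
A → fault, frames {S,C,A}
S → hit
A → hit
W → fault, evict C, frames {S,A,W}
A → hit
C → fault, evict S, frames {W,A,C}
A → hit
C → hit
A → hit
P → fault, evict W, frames {C,A,P}
A → hit
Hits: 8.

8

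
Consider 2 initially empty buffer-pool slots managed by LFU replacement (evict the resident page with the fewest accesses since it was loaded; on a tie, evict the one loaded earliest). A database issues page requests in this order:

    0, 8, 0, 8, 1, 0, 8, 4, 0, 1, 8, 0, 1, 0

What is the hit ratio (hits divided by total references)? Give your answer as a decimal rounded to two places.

0.29

0: fault, frames {0}
8: fault, frames {0,8}
0: hit
8: hit
1: fault, evict 0, frames {8,1}
0: fault, evict 1, frames {8,0}
8: hit
4: fault, evict 0, frames {8,4}
0: fault, evict 4, frames {8,0}
1: fault, evict 0, frames {8,1}
8: hit
0: fault, evict 1, frames {8,0}
1: fault, evict 0, frames {8,1}
0: fault, evict 1, frames {8,0}
Hits: 4 of 14 references → 4/14 = 0.2857.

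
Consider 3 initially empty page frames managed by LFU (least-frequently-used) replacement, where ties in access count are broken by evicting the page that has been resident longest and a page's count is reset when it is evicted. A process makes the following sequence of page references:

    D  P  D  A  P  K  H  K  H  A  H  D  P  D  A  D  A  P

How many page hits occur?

8

D -> miss, frames (D)
P -> miss, frames (D P)
D -> hit
A -> miss, frames (D P A)
P -> hit
K -> miss, evict A, frames (D P K)
H -> miss, evict K, frames (D P H)
K -> miss, evict H, frames (D P K)
H -> miss, evict K, frames (D P H)
A -> miss, evict H, frames (D P A)
H -> miss, evict A, frames (D P H)
D -> hit
P -> hit
D -> hit
A -> miss, evict H, frames (D P A)
D -> hit
A -> hit
P -> hit
Hits: 8.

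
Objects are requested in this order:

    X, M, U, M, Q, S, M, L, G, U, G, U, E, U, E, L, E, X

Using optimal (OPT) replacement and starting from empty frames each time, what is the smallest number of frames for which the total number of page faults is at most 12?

2

f=1: 18 faults
f=2: 11 faults
f=3: 9 faults
f=4: 8 faults
f=5: 8 faults
f=6: 8 faults
f=7: 8 faults
f=8: 8 faults
Smallest f with faults ≤ 12 is 2.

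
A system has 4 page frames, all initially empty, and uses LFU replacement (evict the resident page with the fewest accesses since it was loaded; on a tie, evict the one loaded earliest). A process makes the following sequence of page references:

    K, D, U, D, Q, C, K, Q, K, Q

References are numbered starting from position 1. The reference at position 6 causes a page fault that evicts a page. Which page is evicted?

K

pos 1: K -> miss, frames (K)
pos 2: D -> miss, frames (K D)
pos 3: U -> miss, frames (K D U)
pos 4: D -> hit
pos 5: Q -> miss, frames (K D U Q)
pos 6: C -> miss, evict K, frames (D U Q C)
At position 6, page K is evicted.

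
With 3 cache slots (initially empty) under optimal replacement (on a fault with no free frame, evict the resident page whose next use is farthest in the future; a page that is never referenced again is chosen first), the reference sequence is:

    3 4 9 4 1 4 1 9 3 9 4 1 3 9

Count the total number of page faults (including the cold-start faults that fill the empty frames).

3 → miss, frames [3]
4 → miss, frames [3, 4]
9 → miss, frames [3, 4, 9]
4 → hit
1 → miss, evict 3, frames [4, 9, 1]
4 → hit
1 → hit
9 → hit
3 → miss, evict 1, frames [4, 9, 3]
9 → hit
4 → hit
1 → miss, evict 4, frames [9, 3, 1]
3 → hit
9 → hit
Page faults: 6.

6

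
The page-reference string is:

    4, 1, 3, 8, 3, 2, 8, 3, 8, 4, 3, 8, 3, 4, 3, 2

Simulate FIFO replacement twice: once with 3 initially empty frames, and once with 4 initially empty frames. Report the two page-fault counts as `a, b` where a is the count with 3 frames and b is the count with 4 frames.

9, 6

3 frames: F F F F . F . . . F F F . . . F → 9 faults.
4 frames: F F F F . F . . . F . . . . . . → 6 faults.
6 < 9: adding a frame reduced faults, as is typical.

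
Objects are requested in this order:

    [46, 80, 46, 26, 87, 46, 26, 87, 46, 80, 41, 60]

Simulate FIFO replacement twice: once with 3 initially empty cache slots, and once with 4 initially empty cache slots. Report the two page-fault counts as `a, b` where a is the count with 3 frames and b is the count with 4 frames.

8, 6

3 frames: F F . F F F . . . F F F → 8 faults.
4 frames: F F . F F . . . . . F F → 6 faults.
6 < 8: adding a frame reduced faults, as is typical.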